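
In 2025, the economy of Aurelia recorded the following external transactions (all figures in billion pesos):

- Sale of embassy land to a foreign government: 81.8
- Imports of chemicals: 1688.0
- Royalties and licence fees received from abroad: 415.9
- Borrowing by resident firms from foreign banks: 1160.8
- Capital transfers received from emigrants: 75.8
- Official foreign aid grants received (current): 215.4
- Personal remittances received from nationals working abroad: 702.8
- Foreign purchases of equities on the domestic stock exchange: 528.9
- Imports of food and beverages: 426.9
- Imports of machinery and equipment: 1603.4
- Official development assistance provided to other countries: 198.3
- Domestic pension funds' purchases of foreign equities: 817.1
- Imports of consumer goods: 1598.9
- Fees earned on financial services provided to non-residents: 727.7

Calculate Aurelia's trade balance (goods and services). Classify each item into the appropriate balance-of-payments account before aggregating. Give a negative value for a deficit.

Goods: -1598.9 - 426.9 - 1603.4 - 1688.0 = -5317.2
Services: 415.9 + 727.7 = 1143.6
Trade balance = -5317.2 + 1143.6 = -4173.6
(Excluded from the trade balance — capital account: sale of embassy land to a foreign government 81.8, capital transfers received from emigrants 75.8; financial account: borrowing by resident firms from foreign banks 1160.8, foreign purchases of equities on the domestic stock exchange 528.9, domestic pension funds' purchases of foreign equities 817.1; secondary income: official foreign aid grants received (current) 215.4, personal remittances received from nationals working abroad 702.8, official development assistance provided to other countries 198.3.)

-4173.6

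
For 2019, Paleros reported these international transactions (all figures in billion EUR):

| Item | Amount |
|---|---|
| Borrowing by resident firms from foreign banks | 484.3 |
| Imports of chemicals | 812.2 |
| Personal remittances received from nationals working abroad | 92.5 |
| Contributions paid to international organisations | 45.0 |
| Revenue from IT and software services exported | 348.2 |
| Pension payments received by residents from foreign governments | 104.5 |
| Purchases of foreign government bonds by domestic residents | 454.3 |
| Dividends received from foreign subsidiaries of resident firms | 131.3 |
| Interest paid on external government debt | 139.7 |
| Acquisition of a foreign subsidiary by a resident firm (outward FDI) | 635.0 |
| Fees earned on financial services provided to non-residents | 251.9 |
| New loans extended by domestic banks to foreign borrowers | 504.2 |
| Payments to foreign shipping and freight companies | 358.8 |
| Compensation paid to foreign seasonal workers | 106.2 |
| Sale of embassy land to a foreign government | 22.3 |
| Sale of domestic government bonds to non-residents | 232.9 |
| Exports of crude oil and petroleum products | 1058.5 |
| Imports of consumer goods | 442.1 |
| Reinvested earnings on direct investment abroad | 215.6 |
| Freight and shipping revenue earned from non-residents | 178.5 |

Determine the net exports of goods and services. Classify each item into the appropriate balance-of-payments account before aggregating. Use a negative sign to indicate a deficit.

Goods: -442.1 + 1058.5 - 812.2 = -195.8
Services: 348.2 + 251.9 + 178.5 - 358.8 = 419.8
Trade balance = -195.8 + 419.8 = 224.0
(Excluded from the trade balance — financial account: borrowing by resident firms from foreign banks 484.3, purchases of foreign government bonds by domestic residents 454.3, acquisition of a foreign subsidiary by a resident firm (outward FDI) 635.0, new loans extended by domestic banks to foreign borrowers 504.2, sale of domestic government bonds to non-residents 232.9; secondary income: personal remittances received from nationals working abroad 92.5, contributions paid to international organisations 45.0, pension payments received by residents from foreign governments 104.5; primary income: dividends received from foreign subsidiaries of resident firms 131.3, interest paid on external government debt 139.7, compensation paid to foreign seasonal workers 106.2, reinvested earnings on direct investment abroad 215.6; capital account: sale of embassy land to a foreign government 22.3.)

224.0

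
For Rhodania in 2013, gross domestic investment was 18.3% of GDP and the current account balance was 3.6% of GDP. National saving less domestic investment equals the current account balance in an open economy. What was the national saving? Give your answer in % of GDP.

21.9

S - I = CA (net lending to the rest of the world).
S = I + CA = 18.3 + 3.6 = 21.9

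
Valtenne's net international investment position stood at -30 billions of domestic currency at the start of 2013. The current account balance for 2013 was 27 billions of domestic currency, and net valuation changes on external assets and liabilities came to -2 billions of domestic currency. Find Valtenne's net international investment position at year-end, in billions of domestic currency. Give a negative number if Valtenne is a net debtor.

Change in NIIP = current account + net valuation change = 27 + (-2) = 25
End-of-year NIIP = -30 + 25 = -5

-5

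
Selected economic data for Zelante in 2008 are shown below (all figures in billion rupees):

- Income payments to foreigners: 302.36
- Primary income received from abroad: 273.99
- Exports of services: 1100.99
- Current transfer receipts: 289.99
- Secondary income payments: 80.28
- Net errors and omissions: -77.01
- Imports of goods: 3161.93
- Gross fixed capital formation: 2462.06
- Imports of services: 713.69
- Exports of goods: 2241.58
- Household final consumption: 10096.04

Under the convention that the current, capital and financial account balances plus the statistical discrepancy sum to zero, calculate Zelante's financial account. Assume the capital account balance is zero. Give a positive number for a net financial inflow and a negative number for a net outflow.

Goods balance = 2241.58 - 3161.93 = -920.35
Services balance = 1100.99 - 713.69 = 387.30
Trade balance (goods + services) = -920.35 + 387.30 = -533.05
Net primary income = 273.99 - 302.36 = -28.37
Net secondary income = 289.99 - 80.28 = 209.71
Current account = -533.05 + (-28.37) + 209.71 = -351.71
Financial account = -(-351.71 + (-77.01)) = 428.72

428.72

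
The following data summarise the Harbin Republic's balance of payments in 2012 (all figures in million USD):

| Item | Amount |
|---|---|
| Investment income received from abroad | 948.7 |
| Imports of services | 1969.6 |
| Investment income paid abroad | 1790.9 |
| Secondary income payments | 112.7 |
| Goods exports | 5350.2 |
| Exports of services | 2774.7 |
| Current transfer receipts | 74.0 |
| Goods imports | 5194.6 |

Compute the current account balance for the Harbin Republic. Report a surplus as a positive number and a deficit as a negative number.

79.8

Goods balance = 5350.2 - 5194.6 = 155.6
Services balance = 2774.7 - 1969.6 = 805.1
Trade balance (goods + services) = 155.6 + 805.1 = 960.7
Net primary income = 948.7 - 1790.9 = -842.2
Net secondary income = 74.0 - 112.7 = -38.7
Current account = 960.7 + (-842.2) + (-38.7) = 79.8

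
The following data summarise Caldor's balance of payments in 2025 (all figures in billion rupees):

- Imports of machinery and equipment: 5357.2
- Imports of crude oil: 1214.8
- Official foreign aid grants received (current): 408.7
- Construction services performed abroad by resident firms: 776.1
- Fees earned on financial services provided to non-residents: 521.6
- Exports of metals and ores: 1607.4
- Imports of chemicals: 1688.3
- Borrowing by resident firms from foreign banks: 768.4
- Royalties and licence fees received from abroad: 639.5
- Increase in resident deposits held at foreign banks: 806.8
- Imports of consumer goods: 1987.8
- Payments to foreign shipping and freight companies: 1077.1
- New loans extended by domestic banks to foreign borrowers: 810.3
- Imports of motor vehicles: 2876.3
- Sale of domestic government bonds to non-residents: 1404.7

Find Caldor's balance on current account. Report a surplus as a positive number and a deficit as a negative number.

-10248.2

Goods: -1214.8 + 1607.4 - 1987.8 - 2876.3 - 1688.3 - 5357.2 = -11517.0
Services: 776.1 + 639.5 + 521.6 - 1077.1 = 860.1
Secondary income: 408.7
Current account = (-11517.0) + 860.1 + 408.7 = -10248.2
(Excluded from the current account — financial account: borrowing by resident firms from foreign banks 768.4, increase in resident deposits held at foreign banks 806.8, new loans extended by domestic banks to foreign borrowers 810.3, sale of domestic government bonds to non-residents 1404.7.)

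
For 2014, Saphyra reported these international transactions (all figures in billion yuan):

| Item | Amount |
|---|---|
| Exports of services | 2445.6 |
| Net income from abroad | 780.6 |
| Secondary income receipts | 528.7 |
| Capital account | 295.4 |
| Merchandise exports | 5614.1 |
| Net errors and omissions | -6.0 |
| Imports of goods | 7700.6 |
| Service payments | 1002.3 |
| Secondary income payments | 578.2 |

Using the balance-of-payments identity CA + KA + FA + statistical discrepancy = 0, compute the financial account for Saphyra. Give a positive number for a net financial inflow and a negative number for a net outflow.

Goods balance = 5614.1 - 7700.6 = -2086.5
Services balance = 2445.6 - 1002.3 = 1443.3
Trade balance (goods + services) = -2086.5 + 1443.3 = -643.2
Net primary income = 780.6
Net secondary income = 528.7 - 578.2 = -49.5
Current account = -643.2 + 780.6 + (-49.5) = 87.9
Financial account = -(87.9 + 295.4 + (-6.0)) = -377.3

-377.3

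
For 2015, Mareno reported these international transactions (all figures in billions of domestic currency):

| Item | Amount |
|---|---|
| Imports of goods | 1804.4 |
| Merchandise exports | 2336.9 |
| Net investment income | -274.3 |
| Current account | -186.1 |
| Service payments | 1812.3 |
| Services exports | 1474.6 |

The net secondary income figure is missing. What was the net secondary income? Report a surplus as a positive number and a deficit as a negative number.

Current account = goods balance + services balance + net primary income + net secondary income
Sum of the known components = -79.5
Net secondary income = CA - (known components) = -186.1 - (-79.5) = -106.6

-106.6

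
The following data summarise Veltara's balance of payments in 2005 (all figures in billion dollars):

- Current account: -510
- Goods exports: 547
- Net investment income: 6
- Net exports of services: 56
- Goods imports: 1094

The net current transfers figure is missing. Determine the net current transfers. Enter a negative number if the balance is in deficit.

Current account = goods balance + services balance + net primary income + net secondary income
Sum of the known components = -485
Net current transfers = CA - (known components) = -510 - (-485) = -25

-25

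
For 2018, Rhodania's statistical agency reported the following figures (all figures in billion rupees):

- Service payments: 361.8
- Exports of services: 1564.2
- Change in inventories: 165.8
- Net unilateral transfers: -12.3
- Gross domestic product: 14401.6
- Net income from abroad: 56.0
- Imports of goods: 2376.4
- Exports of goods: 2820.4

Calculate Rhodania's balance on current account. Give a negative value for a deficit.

1690.1

Goods balance = 2820.4 - 2376.4 = 444.0
Services balance = 1564.2 - 361.8 = 1202.4
Trade balance (goods + services) = 444.0 + 1202.4 = 1646.4
Net primary income = 56.0
Net secondary income = -12.3
Current account = 1646.4 + 56.0 + (-12.3) = 1690.1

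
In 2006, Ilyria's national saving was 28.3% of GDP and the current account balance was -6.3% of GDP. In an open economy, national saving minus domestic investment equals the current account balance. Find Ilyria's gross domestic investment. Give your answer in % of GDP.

34.6

S - I = CA (net lending to the rest of the world).
I = S - CA = 28.3 - (-6.3) = 34.6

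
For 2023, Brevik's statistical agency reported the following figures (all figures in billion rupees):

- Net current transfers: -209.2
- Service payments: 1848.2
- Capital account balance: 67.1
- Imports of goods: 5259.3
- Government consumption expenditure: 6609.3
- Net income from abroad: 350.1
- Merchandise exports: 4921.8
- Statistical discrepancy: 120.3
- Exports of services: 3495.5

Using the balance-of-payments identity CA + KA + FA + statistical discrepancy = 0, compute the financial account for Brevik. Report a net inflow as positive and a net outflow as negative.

Goods balance = 4921.8 - 5259.3 = -337.5
Services balance = 3495.5 - 1848.2 = 1647.3
Trade balance (goods + services) = -337.5 + 1647.3 = 1309.8
Net primary income = 350.1
Net secondary income = -209.2
Current account = 1309.8 + 350.1 + (-209.2) = 1450.7
Financial account = -(1450.7 + 67.1 + 120.3) = -1638.1

-1638.1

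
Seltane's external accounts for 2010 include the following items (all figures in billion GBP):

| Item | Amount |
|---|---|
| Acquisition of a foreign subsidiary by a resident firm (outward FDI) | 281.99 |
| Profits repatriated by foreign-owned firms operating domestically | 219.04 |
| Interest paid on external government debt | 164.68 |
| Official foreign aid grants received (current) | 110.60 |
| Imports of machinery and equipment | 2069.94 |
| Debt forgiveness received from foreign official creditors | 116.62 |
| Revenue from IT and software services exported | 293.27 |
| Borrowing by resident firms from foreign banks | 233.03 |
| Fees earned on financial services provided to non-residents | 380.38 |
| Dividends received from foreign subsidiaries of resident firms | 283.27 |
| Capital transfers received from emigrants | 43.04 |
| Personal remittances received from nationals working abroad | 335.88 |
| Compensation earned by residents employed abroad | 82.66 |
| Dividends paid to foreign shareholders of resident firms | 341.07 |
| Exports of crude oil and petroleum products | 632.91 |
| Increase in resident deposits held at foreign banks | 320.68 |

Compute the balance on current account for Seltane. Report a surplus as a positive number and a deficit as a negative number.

-675.76

Goods: 632.91 - 2069.94 = -1437.03
Services: 293.27 + 380.38 = 673.65
Primary income: -164.68 - 219.04 + 283.27 + 82.66 - 341.07 = -358.86
Secondary income: 335.88 + 110.60 = 446.48
Current account = (-1437.03) + 673.65 + (-358.86) + 446.48 = -675.76
(Excluded from the current account — financial account: acquisition of a foreign subsidiary by a resident firm (outward FDI) 281.99, borrowing by resident firms from foreign banks 233.03, increase in resident deposits held at foreign banks 320.68; capital account: debt forgiveness received from foreign official creditors 116.62, capital transfers received from emigrants 43.04.)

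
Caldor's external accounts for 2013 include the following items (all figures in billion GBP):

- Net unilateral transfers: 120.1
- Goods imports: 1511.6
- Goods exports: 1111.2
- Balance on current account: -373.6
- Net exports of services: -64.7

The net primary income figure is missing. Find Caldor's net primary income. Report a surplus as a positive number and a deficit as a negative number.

-28.6

Current account = goods balance + services balance + net primary income + net secondary income
Sum of the known components = -345.0
Net primary income = CA - (known components) = -373.6 - (-345.0) = -28.6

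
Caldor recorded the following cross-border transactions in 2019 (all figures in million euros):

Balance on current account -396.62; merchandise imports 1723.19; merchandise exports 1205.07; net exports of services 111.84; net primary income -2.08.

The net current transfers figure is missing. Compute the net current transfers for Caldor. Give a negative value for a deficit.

11.74

Current account = goods balance + services balance + net primary income + net secondary income
Sum of the known components = -408.36
Net current transfers = CA - (known components) = -396.62 - (-408.36) = 11.74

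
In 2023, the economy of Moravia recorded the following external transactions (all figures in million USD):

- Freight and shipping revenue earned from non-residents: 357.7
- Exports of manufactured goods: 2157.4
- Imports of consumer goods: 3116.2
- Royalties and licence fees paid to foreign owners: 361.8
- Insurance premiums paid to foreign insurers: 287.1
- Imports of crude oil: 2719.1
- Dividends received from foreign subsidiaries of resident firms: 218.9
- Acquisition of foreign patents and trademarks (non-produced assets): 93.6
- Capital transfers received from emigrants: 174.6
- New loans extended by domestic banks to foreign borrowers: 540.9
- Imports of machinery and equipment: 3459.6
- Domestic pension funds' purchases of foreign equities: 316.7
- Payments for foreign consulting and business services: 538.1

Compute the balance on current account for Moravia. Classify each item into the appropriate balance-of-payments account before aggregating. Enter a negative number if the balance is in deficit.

Goods: 2157.4 - 3116.2 - 3459.6 - 2719.1 = -7137.5
Services: 357.7 - 361.8 - 538.1 - 287.1 = -829.3
Primary income: 218.9
Current account = (-7137.5) + (-829.3) + 218.9 = -7747.9
(Excluded from the current account — capital account: acquisition of foreign patents and trademarks (non-produced assets) 93.6, capital transfers received from emigrants 174.6; financial account: new loans extended by domestic banks to foreign borrowers 540.9, domestic pension funds' purchases of foreign equities 316.7.)

-7747.9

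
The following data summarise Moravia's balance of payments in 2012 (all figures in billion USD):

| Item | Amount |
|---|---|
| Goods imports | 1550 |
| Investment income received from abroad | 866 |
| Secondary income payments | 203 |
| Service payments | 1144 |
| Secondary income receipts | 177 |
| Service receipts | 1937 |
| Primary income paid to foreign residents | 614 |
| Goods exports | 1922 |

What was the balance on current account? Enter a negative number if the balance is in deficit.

1391

Goods balance = 1922 - 1550 = 372
Services balance = 1937 - 1144 = 793
Trade balance (goods + services) = 372 + 793 = 1165
Net primary income = 866 - 614 = 252
Net secondary income = 177 - 203 = -26
Current account = 1165 + 252 + (-26) = 1391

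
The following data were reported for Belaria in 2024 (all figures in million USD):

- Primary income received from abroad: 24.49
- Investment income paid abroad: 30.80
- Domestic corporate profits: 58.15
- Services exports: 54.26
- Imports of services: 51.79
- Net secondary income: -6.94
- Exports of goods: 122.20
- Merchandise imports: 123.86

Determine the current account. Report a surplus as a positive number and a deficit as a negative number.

Goods balance = 122.20 - 123.86 = -1.66
Services balance = 54.26 - 51.79 = 2.47
Trade balance (goods + services) = -1.66 + 2.47 = 0.81
Net primary income = 24.49 - 30.80 = -6.31
Net secondary income = -6.94
Current account = 0.81 + (-6.31) + (-6.94) = -12.44

-12.44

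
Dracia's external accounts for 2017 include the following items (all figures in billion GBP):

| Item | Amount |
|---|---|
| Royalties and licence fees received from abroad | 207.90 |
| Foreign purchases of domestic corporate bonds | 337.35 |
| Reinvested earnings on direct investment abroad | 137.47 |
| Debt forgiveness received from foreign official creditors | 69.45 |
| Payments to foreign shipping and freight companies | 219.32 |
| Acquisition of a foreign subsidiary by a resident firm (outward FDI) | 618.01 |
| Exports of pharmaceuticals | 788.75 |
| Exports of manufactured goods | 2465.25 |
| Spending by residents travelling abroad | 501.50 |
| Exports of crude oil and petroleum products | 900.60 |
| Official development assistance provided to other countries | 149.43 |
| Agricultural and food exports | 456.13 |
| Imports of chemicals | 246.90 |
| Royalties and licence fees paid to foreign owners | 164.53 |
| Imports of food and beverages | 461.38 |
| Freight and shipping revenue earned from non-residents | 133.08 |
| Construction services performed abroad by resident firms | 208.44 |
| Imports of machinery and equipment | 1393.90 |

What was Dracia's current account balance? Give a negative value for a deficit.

Goods: -246.90 - 461.38 + 900.60 + 788.75 + 2465.25 + 456.13 - 1393.90 = 2508.55
Services: -164.53 + 207.90 - 501.50 + 208.44 - 219.32 + 133.08 = -335.93
Primary income: 137.47
Secondary income: -149.43
Current account = 2508.55 + (-335.93) + 137.47 + (-149.43) = 2160.66
(Excluded from the current account — financial account: foreign purchases of domestic corporate bonds 337.35, acquisition of a foreign subsidiary by a resident firm (outward FDI) 618.01; capital account: debt forgiveness received from foreign official creditors 69.45.)

2160.66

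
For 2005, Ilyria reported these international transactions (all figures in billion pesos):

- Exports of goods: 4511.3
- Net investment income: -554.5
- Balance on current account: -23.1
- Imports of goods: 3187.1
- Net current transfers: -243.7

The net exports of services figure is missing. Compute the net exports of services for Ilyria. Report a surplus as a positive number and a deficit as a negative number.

Current account = goods balance + services balance + net primary income + net secondary income
Sum of the known components = 526.0
Net exports of services = CA - (known components) = -23.1 - 526.0 = -549.1

-549.1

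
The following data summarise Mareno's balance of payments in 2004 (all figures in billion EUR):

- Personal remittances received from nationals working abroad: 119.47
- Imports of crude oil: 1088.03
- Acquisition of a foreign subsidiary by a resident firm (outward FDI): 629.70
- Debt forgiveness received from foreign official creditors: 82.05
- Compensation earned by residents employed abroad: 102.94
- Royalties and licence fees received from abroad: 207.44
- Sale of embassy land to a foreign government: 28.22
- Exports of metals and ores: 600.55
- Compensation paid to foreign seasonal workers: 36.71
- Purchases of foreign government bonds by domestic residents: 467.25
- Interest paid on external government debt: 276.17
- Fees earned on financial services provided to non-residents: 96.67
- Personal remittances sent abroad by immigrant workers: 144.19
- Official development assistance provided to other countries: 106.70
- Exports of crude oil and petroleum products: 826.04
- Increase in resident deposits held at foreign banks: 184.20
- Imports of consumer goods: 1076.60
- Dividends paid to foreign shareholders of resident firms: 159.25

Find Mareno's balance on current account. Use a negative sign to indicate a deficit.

Goods: 600.55 + 826.04 - 1076.60 - 1088.03 = -738.04
Services: 207.44 + 96.67 = 304.11
Primary income: -36.71 - 276.17 + 102.94 - 159.25 = -369.19
Secondary income: -106.70 + 119.47 - 144.19 = -131.42
Current account = (-738.04) + 304.11 + (-369.19) + (-131.42) = -934.54
(Excluded from the current account — financial account: acquisition of a foreign subsidiary by a resident firm (outward FDI) 629.70, purchases of foreign government bonds by domestic residents 467.25, increase in resident deposits held at foreign banks 184.20; capital account: debt forgiveness received from foreign official creditors 82.05, sale of embassy land to a foreign government 28.22.)

-934.54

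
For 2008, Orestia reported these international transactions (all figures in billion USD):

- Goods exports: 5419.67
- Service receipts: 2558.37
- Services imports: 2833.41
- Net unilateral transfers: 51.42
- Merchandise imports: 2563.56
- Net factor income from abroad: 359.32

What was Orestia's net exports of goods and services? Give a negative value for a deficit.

Goods balance = 5419.67 - 2563.56 = 2856.11
Services balance = 2558.37 - 2833.41 = -275.04
Trade balance (goods + services) = 2856.11 + (-275.04) = 2581.07

2581.07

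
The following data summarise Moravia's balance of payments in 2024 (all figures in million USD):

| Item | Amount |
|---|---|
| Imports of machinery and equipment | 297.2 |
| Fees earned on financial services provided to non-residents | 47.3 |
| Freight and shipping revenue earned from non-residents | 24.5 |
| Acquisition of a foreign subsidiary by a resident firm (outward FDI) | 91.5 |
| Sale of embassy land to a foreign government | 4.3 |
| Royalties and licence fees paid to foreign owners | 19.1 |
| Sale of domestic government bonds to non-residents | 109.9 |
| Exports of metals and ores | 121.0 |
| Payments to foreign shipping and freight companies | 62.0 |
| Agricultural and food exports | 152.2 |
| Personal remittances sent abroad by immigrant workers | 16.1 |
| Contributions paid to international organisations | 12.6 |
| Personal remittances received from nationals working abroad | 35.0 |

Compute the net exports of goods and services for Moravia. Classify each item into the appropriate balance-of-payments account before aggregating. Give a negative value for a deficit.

Goods: 152.2 - 297.2 + 121.0 = -24.0
Services: 24.5 - 62.0 - 19.1 + 47.3 = -9.3
Trade balance = -24.0 + (-9.3) = -33.3
(Excluded from the trade balance — financial account: acquisition of a foreign subsidiary by a resident firm (outward FDI) 91.5, sale of domestic government bonds to non-residents 109.9; capital account: sale of embassy land to a foreign government 4.3; secondary income: personal remittances sent abroad by immigrant workers 16.1, contributions paid to international organisations 12.6, personal remittances received from nationals working abroad 35.0.)

-33.3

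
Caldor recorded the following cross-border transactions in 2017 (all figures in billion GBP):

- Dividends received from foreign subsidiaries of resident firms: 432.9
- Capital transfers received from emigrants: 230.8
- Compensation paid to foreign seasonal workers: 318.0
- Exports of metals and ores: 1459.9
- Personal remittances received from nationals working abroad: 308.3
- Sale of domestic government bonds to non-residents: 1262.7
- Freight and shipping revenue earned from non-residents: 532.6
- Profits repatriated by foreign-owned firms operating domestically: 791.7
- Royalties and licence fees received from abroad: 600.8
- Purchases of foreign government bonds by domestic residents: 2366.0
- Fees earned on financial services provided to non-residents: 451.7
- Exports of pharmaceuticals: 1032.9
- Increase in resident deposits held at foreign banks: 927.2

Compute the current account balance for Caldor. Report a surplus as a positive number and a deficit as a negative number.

3709.4

Goods: 1459.9 + 1032.9 = 2492.8
Services: 600.8 + 451.7 + 532.6 = 1585.1
Primary income: -318.0 - 791.7 + 432.9 = -676.8
Secondary income: 308.3
Current account = 2492.8 + 1585.1 + (-676.8) + 308.3 = 3709.4
(Excluded from the current account — capital account: capital transfers received from emigrants 230.8; financial account: sale of domestic government bonds to non-residents 1262.7, purchases of foreign government bonds by domestic residents 2366.0, increase in resident deposits held at foreign banks 927.2.)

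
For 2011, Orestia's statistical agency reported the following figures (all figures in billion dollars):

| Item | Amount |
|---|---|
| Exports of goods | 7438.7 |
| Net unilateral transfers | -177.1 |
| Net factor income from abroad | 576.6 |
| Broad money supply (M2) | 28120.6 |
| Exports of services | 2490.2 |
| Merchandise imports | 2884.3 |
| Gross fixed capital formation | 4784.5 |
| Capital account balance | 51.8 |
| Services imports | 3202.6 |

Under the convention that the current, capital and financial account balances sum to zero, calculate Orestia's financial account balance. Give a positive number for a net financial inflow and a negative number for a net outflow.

-4293.3

Goods balance = 7438.7 - 2884.3 = 4554.4
Services balance = 2490.2 - 3202.6 = -712.4
Trade balance (goods + services) = 4554.4 + (-712.4) = 3842.0
Net primary income = 576.6
Net secondary income = -177.1
Current account = 3842.0 + 576.6 + (-177.1) = 4241.5
Financial account = -(4241.5 + 51.8) = -4293.3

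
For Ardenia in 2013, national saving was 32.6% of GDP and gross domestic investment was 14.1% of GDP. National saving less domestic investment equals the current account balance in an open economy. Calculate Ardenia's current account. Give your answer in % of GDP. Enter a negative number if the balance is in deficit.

18.5

S - I = CA (net lending to the rest of the world).
CA = S - I = 32.6 - 14.1 = 18.5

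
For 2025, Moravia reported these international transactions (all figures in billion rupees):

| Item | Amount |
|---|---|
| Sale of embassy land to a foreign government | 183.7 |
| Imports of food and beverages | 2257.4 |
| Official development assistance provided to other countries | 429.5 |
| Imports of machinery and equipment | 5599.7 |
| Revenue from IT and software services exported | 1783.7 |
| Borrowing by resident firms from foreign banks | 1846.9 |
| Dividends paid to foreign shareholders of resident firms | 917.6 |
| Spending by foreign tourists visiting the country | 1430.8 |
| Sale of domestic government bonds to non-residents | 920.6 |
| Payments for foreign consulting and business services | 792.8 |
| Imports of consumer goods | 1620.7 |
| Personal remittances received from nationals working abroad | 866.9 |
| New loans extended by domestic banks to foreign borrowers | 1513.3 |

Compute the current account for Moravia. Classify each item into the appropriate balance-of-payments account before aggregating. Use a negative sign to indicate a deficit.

-7536.3

Goods: -5599.7 - 1620.7 - 2257.4 = -9477.8
Services: 1783.7 + 1430.8 - 792.8 = 2421.7
Primary income: -917.6
Secondary income: 866.9 - 429.5 = 437.4
Current account = (-9477.8) + 2421.7 + (-917.6) + 437.4 = -7536.3
(Excluded from the current account — capital account: sale of embassy land to a foreign government 183.7; financial account: borrowing by resident firms from foreign banks 1846.9, sale of domestic government bonds to non-residents 920.6, new loans extended by domestic banks to foreign borrowers 1513.3.)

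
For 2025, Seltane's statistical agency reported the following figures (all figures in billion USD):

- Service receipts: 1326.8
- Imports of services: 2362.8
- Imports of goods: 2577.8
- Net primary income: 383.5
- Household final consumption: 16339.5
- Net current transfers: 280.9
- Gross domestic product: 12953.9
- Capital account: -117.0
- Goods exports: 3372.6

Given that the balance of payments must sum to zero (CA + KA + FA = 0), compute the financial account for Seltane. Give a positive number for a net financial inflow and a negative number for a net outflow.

-306.2

Goods balance = 3372.6 - 2577.8 = 794.8
Services balance = 1326.8 - 2362.8 = -1036.0
Trade balance (goods + services) = 794.8 + (-1036.0) = -241.2
Net primary income = 383.5
Net secondary income = 280.9
Current account = -241.2 + 383.5 + 280.9 = 423.2
Financial account = -(423.2 + (-117.0)) = -306.2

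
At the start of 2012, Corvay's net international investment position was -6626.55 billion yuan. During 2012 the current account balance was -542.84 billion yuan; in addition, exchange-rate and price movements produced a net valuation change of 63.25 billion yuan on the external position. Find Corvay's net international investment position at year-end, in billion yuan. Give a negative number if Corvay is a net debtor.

Change in NIIP = current account + net valuation change = -542.84 + 63.25 = -479.59
End-of-year NIIP = -6626.55 + (-479.59) = -7106.14

-7106.14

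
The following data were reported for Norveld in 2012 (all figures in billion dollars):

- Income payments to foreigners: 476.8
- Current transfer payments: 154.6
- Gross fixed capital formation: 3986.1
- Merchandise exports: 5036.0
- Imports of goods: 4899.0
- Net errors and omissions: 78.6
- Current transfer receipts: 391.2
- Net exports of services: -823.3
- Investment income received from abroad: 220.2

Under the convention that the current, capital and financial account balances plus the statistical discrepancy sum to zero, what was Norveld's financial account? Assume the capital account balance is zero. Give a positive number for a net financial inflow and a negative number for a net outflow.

Goods balance = 5036.0 - 4899.0 = 137.0
Services balance = -823.3
Trade balance (goods + services) = 137.0 + (-823.3) = -686.3
Net primary income = 220.2 - 476.8 = -256.6
Net secondary income = 391.2 - 154.6 = 236.6
Current account = -686.3 + (-256.6) + 236.6 = -706.3
Financial account = -(-706.3 + 78.6) = 627.7

627.7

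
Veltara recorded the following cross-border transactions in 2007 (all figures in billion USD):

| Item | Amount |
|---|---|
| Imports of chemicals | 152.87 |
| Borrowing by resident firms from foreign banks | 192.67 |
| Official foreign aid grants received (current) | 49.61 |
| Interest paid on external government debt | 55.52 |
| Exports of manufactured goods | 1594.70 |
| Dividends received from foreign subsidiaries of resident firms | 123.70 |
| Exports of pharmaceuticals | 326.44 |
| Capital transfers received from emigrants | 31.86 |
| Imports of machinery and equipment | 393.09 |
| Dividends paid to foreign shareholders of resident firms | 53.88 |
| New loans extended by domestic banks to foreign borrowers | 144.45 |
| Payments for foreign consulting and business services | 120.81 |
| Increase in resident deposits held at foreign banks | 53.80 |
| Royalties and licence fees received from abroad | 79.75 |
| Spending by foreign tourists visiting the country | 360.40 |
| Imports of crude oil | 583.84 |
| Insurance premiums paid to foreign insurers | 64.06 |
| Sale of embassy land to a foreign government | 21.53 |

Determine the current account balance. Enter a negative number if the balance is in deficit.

1110.53

Goods: -393.09 + 1594.70 + 326.44 - 152.87 - 583.84 = 791.34
Services: 79.75 - 64.06 + 360.40 - 120.81 = 255.28
Primary income: -53.88 - 55.52 + 123.70 = 14.30
Secondary income: 49.61
Current account = 791.34 + 255.28 + 14.30 + 49.61 = 1110.53
(Excluded from the current account — financial account: borrowing by resident firms from foreign banks 192.67, new loans extended by domestic banks to foreign borrowers 144.45, increase in resident deposits held at foreign banks 53.80; capital account: capital transfers received from emigrants 31.86, sale of embassy land to a foreign government 21.53.)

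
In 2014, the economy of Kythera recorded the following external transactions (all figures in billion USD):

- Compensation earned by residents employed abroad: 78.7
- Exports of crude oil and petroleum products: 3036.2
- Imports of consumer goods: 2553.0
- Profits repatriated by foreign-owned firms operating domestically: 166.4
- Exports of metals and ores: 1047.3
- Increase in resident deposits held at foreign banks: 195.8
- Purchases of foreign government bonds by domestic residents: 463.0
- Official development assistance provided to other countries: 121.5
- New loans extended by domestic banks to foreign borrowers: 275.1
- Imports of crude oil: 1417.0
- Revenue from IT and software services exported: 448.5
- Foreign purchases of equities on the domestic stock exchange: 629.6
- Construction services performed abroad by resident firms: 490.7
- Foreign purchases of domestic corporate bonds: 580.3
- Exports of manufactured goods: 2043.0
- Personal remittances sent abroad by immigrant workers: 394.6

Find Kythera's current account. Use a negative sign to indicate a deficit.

2491.9

Goods: -2553.0 + 1047.3 + 3036.2 - 1417.0 + 2043.0 = 2156.5
Services: 448.5 + 490.7 = 939.2
Primary income: -166.4 + 78.7 = -87.7
Secondary income: -121.5 - 394.6 = -516.1
Current account = 2156.5 + 939.2 + (-87.7) + (-516.1) = 2491.9
(Excluded from the current account — financial account: increase in resident deposits held at foreign banks 195.8, purchases of foreign government bonds by domestic residents 463.0, new loans extended by domestic banks to foreign borrowers 275.1, foreign purchases of equities on the domestic stock exchange 629.6, foreign purchases of domestic corporate bonds 580.3.)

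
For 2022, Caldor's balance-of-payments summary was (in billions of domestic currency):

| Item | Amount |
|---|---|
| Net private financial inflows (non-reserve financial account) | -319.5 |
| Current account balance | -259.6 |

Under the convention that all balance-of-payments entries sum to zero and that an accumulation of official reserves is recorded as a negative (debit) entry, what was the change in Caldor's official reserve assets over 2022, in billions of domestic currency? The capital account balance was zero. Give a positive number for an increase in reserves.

Official reserve transactions balance = -((-259.6) + (-319.5)) = 579.1
An accumulation of reserves is recorded as a debit (negative entry), so the change in the stock of reserves is the negative of that balance.
Change in official reserves = -(579.1) = -579.1

-579.1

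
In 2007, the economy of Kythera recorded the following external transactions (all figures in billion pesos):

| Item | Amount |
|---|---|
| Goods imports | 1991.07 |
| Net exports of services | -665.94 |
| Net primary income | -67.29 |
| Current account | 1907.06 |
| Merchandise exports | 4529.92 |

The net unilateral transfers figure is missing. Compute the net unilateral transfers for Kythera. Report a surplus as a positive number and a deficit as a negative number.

101.44

Current account = goods balance + services balance + net primary income + net secondary income
Sum of the known components = 1805.62
Net unilateral transfers = CA - (known components) = 1907.06 - 1805.62 = 101.44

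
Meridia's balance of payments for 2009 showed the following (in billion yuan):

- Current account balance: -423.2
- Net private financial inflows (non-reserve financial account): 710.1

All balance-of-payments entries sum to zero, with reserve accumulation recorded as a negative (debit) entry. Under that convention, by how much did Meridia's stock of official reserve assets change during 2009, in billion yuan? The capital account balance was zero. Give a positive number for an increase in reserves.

286.9

Official reserve transactions balance = -((-423.2) + 710.1) = -286.9
An accumulation of reserves is recorded as a debit (negative entry), so the change in the stock of reserves is the negative of that balance.
Change in official reserves = -(-286.9) = 286.9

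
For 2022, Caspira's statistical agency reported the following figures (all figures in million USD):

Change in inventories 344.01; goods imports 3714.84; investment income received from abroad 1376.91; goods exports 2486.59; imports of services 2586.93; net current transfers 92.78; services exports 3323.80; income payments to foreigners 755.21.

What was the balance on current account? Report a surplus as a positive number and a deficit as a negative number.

223.10

Goods balance = 2486.59 - 3714.84 = -1228.25
Services balance = 3323.80 - 2586.93 = 736.87
Trade balance (goods + services) = -1228.25 + 736.87 = -491.38
Net primary income = 1376.91 - 755.21 = 621.70
Net secondary income = 92.78
Current account = -491.38 + 621.70 + 92.78 = 223.10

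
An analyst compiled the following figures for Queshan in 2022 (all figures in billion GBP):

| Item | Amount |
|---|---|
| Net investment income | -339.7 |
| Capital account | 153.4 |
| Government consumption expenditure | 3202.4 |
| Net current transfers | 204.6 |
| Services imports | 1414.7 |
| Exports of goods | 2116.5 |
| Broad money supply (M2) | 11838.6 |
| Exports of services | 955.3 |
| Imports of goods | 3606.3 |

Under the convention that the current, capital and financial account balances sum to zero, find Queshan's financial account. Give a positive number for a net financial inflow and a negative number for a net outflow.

Goods balance = 2116.5 - 3606.3 = -1489.8
Services balance = 955.3 - 1414.7 = -459.4
Trade balance (goods + services) = -1489.8 + (-459.4) = -1949.2
Net primary income = -339.7
Net secondary income = 204.6
Current account = -1949.2 + (-339.7) + 204.6 = -2084.3
Financial account = -(-2084.3 + 153.4) = 1930.9

1930.9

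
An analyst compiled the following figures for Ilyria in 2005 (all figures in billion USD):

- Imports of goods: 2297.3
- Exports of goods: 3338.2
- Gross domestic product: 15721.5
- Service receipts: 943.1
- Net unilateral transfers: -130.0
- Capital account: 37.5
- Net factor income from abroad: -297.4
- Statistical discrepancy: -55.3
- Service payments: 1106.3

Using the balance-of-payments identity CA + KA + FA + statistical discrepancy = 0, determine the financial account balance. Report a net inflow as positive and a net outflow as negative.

Goods balance = 3338.2 - 2297.3 = 1040.9
Services balance = 943.1 - 1106.3 = -163.2
Trade balance (goods + services) = 1040.9 + (-163.2) = 877.7
Net primary income = -297.4
Net secondary income = -130.0
Current account = 877.7 + (-297.4) + (-130.0) = 450.3
Financial account = -(450.3 + 37.5 + (-55.3)) = -432.5

-432.5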